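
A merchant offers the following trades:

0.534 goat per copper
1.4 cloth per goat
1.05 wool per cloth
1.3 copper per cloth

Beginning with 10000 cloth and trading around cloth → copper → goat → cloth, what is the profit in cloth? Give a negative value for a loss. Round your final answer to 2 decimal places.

10000 cloth × 1.3 = 13000 copper
13000 copper × 0.534 = 6942 goat
6942 goat × 1.4 = 9718.8 cloth
Net change: 9718.8 − 10000 = -281.2 cloth

-281.20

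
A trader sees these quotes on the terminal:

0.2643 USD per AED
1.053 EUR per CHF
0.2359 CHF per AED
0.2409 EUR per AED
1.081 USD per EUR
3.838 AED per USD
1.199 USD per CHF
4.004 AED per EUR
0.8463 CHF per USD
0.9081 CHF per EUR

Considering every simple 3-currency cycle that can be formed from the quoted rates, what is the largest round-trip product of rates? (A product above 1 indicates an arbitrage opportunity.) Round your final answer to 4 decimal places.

1.0856

AED→CHF→USD→AED: 0.2359 × 1.199 × 3.838 = 1.08556
AED→EUR→USD→AED: 0.2409 × 1.081 × 3.838 = 0.99946
AED→CHF→EUR→AED: 0.2359 × 1.053 × 4.004 = 0.99460
CHF→EUR→USD→CHF: 1.053 × 1.081 × 0.8463 = 0.96334
Maximum is AED→CHF→USD→AED at 1.0856; arbitrage exists.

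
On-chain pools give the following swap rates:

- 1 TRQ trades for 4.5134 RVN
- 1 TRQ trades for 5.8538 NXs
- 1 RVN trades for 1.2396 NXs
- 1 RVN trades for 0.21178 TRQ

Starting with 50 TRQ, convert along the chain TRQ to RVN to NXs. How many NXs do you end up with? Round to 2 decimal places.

279.74

50 TRQ × 4.5134 = 225.67 RVN
225.67 RVN × 1.2396 = 279.740532 NXs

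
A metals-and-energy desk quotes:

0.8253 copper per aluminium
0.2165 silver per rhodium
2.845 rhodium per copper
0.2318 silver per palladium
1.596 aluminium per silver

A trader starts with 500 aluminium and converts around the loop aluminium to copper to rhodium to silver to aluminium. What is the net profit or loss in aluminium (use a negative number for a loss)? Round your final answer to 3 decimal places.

-94.347

500 aluminium × 0.8253 = 412.65 copper
412.65 copper × 2.845 = 1173.98925 rhodium
1173.98925 rhodium × 0.2165 = 254.168672625 silver
254.168672625 silver × 1.596 = 405.6532015095 aluminium
Net change: 405.6532015095 − 500 = -94.3467984905 aluminium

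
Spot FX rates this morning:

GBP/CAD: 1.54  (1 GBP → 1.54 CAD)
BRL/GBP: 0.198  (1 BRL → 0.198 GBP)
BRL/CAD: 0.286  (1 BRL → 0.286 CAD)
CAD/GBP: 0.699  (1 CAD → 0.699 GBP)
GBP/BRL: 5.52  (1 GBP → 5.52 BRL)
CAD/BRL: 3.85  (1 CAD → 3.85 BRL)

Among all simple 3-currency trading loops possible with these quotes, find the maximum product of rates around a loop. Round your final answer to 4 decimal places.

BRL→GBP→CAD→BRL: 0.198 × 1.54 × 3.85 = 1.17394
BRL→CAD→GBP→BRL: 0.286 × 0.699 × 5.52 = 1.10353
Maximum is BRL→GBP→CAD→BRL at 1.1739; arbitrage exists.

1.1739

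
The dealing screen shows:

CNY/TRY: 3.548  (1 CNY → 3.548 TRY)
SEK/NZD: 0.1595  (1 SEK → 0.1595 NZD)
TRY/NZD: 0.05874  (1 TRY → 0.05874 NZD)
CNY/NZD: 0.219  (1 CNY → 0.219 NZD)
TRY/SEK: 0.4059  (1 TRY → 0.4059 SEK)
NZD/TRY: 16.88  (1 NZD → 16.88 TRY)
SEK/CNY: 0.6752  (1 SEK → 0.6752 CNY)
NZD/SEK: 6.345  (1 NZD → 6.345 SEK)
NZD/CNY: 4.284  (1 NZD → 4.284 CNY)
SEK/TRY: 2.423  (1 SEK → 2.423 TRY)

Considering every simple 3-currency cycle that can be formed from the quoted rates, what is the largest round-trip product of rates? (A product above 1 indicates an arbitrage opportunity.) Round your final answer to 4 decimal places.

1.0928

NZD→TRY→SEK→NZD: 16.88 × 0.4059 × 0.1595 = 1.09283
CNY→TRY→SEK→CNY: 3.548 × 0.4059 × 0.6752 = 0.97238
CNY→NZD→SEK→CNY: 0.219 × 6.345 × 0.6752 = 0.93823
NZD→SEK→TRY→NZD: 6.345 × 2.423 × 0.05874 = 0.90306
CNY→TRY→NZD→CNY: 3.548 × 0.05874 × 4.284 = 0.89283
Maximum is NZD→TRY→SEK→NZD at 1.0928; arbitrage exists.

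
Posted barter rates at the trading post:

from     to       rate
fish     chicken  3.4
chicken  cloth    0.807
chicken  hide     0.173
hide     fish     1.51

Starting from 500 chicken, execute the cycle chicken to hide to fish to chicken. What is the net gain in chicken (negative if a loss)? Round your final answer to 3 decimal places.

500 chicken × 0.173 = 86.5 hide
86.5 hide × 1.51 = 130.615 fish
130.615 fish × 3.4 = 444.091 chicken
Net change: 444.091 − 500 = -55.909 chicken

-55.909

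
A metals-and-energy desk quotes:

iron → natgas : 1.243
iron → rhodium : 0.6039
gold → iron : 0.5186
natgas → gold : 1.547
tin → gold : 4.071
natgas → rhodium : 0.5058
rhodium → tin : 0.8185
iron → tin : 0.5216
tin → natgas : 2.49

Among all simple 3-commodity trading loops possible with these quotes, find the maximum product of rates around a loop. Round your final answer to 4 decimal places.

1.1012

iron→tin→gold→iron: 0.5216 × 4.071 × 0.5186 = 1.10121
natgas→rhodium→tin→natgas: 0.5058 × 0.8185 × 2.49 = 1.03085
natgas→gold→iron→natgas: 1.547 × 0.5186 × 1.243 = 0.99723
Maximum is iron→tin→gold→iron at 1.1012; arbitrage exists.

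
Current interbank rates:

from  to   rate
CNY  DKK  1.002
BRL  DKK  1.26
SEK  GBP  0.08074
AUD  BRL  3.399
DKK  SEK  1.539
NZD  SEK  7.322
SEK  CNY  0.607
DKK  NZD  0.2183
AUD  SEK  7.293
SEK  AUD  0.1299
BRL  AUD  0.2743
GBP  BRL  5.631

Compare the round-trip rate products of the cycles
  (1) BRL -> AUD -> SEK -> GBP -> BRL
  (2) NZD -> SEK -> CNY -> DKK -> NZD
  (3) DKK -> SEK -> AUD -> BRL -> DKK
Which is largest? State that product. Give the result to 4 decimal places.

0.9722

(1) 0.2743 × 7.293 × 0.08074 × 5.631 = 0.90951
(2) 7.322 × 0.607 × 1.002 × 0.2183 = 0.97216
(3) 1.539 × 0.1299 × 3.399 × 1.26 = 0.85619
Highest is cycle (2) at 0.9722 (≤1, no arbitrage).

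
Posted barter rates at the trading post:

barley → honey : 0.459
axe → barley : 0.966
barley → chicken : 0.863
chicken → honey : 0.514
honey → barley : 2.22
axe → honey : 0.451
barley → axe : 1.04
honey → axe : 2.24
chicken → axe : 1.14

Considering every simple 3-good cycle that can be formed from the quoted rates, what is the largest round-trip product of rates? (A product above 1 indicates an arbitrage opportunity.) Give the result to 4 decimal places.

barley→axe→honey→barley: 1.04 × 0.451 × 2.22 = 1.04127
barley→honey→axe→barley: 0.459 × 2.24 × 0.966 = 0.99320
barley→chicken→honey→barley: 0.863 × 0.514 × 2.22 = 0.98475
barley→chicken→axe→barley: 0.863 × 1.14 × 0.966 = 0.95037
Maximum is barley→axe→honey→barley at 1.0413; arbitrage exists.

1.0413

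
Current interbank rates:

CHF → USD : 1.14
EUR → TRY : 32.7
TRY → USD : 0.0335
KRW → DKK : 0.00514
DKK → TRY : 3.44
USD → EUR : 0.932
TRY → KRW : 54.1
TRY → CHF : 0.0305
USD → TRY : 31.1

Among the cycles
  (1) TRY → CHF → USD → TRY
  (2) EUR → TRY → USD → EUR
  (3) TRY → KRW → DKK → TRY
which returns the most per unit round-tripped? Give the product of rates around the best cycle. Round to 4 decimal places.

(1) 0.0305 × 1.14 × 31.1 = 1.08135
(2) 32.7 × 0.0335 × 0.932 = 1.02096
(3) 54.1 × 0.00514 × 3.44 = 0.95657
Highest is cycle (1) at 1.0813 (>1, arbitrage).

1.0813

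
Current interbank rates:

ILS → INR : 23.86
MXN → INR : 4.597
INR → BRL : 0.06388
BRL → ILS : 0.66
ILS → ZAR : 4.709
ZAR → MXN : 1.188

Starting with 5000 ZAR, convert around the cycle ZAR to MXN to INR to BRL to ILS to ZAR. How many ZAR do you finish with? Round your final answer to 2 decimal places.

5000 ZAR × 1.188 = 5940 MXN
5940 MXN × 4.597 = 27306.18 INR
27306.18 INR × 0.06388 = 1744.3187784 BRL
1744.3187784 BRL × 0.66 = 1151.250393744 ILS
1151.250393744 ILS × 4.709 = 5421.238104140496 ZAR

5421.24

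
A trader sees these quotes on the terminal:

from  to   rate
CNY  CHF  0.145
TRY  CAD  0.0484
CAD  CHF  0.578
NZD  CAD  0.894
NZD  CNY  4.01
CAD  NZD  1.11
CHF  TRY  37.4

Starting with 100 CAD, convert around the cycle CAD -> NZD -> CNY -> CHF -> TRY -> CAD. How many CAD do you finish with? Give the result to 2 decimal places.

116.83

100 CAD × 1.11 = 111 NZD
111 NZD × 4.01 = 445.11 CNY
445.11 CNY × 0.145 = 64.54095 CHF
64.54095 CHF × 37.4 = 2413.83153 TRY
2413.83153 TRY × 0.0484 = 116.829446052 CAD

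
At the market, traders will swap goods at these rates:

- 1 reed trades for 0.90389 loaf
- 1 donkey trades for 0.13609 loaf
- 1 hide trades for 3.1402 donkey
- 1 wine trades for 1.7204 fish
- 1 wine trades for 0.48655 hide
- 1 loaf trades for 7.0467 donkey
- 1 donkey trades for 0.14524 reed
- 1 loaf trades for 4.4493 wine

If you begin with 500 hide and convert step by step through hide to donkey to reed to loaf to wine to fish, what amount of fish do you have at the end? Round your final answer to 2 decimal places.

500 hide × 3.1402 = 1570.1 donkey
1570.1 donkey × 0.14524 = 228.041324 reed
228.041324 reed × 0.90389 = 206.12427235036 loaf
206.12427235036 loaf × 4.4493 = 917.108724968456748 wine
917.108724968456748 wine × 1.7204 = 1577.7938504357329892592 fish

1577.79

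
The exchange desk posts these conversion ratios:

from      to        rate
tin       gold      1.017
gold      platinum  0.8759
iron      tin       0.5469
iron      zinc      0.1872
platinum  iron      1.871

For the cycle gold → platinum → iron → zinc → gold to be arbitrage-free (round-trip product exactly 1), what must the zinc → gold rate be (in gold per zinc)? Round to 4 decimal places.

Known legs of the cycle: 0.8759 × 1.871 × 0.1872 = 0.30678502608
For no arbitrage the full-cycle product must be 1, so the missing rate is 1 / 0.30678502608 ≈ 3.259612.

3.2596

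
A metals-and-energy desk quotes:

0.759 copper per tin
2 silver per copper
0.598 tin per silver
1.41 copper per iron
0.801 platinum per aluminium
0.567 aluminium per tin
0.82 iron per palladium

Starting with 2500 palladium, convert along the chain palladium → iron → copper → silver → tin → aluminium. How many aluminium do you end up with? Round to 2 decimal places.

2500 palladium × 0.82 = 2050 iron
2050 iron × 1.41 = 2890.5 copper
2890.5 copper × 2 = 5781 silver
5781 silver × 0.598 = 3457.038 tin
3457.038 tin × 0.567 = 1960.140546 aluminium

1960.14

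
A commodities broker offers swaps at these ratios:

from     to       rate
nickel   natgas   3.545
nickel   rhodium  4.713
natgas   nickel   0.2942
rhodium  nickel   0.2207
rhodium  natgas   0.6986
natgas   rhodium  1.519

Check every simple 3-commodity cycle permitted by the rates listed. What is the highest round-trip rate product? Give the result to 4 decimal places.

1.1884

natgas→rhodium→nickel→natgas: 1.519 × 0.2207 × 3.545 = 1.18844
natgas→nickel→rhodium→natgas: 0.2942 × 4.713 × 0.6986 = 0.96865
Maximum is natgas→rhodium→nickel→natgas at 1.1884; arbitrage exists.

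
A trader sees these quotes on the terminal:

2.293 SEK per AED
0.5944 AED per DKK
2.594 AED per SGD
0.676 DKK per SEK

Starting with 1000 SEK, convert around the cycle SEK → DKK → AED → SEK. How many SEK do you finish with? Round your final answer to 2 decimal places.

1000 SEK × 0.676 = 676 DKK
676 DKK × 0.5944 = 401.8144 AED
401.8144 AED × 2.293 = 921.3604192 SEK

921.36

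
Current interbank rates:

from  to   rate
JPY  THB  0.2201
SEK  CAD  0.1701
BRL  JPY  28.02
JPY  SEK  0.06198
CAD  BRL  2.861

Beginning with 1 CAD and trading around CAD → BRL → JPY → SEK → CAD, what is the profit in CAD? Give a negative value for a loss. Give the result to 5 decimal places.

-0.15483

1 CAD × 2.861 = 2.861 BRL
2.861 BRL × 28.02 = 80.16522 JPY
80.16522 JPY × 0.06198 = 4.9686403356 SEK
4.9686403356 SEK × 0.1701 = 0.84516572108556 CAD
Net change: 0.84516572108556 − 1 = -0.15483427891444 CAD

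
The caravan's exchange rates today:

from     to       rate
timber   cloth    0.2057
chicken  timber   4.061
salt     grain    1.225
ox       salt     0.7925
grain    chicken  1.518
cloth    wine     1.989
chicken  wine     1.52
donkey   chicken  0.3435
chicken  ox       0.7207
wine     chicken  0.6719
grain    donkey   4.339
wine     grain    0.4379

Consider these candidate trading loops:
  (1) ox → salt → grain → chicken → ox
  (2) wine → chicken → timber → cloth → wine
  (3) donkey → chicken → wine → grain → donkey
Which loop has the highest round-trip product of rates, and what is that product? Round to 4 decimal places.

(1) 0.7925 × 1.225 × 1.518 × 0.7207 = 1.06209
(2) 0.6719 × 4.061 × 0.2057 × 1.989 = 1.11637
(3) 0.3435 × 1.52 × 0.4379 × 4.339 = 0.99205
Highest is cycle (2) at 1.1164 (>1, arbitrage).

1.1164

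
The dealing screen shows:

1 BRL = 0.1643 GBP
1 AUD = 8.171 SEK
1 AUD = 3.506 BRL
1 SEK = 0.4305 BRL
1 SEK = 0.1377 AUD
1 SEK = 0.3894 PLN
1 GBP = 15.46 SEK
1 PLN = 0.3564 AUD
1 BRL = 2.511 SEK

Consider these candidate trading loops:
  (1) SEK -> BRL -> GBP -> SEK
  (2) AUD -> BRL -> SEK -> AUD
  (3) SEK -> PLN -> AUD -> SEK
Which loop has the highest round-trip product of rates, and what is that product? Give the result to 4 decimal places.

(1) 0.4305 × 0.1643 × 15.46 = 1.09350
(2) 3.506 × 2.511 × 0.1377 = 1.21225
(3) 0.3894 × 0.3564 × 8.171 = 1.13399
Highest is cycle (2) at 1.2123 (>1, arbitrage).

1.2123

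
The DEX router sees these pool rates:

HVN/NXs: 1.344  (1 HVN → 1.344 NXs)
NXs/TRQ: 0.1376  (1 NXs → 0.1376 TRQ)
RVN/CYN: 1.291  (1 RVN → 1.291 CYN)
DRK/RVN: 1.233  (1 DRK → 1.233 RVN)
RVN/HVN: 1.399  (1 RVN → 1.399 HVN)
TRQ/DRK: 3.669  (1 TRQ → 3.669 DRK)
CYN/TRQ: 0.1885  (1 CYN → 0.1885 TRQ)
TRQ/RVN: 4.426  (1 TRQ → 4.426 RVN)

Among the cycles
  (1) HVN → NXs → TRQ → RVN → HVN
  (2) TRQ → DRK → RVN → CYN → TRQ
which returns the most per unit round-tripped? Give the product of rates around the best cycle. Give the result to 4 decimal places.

1.1451

(1) 1.344 × 0.1376 × 4.426 × 1.399 = 1.14511
(2) 3.669 × 1.233 × 1.291 × 0.1885 = 1.10090
Highest is cycle (1) at 1.1451 (>1, arbitrage).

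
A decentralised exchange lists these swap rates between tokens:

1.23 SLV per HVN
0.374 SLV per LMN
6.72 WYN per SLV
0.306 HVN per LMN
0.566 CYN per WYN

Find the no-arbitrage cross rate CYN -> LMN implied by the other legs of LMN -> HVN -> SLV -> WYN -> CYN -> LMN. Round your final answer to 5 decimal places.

0.69853

Known legs of the cycle: 0.306 × 1.23 × 6.72 × 0.566 = 1.4315688576
For no arbitrage the full-cycle product must be 1, so the missing rate is 1 / 1.4315688576 ≈ 0.6985343.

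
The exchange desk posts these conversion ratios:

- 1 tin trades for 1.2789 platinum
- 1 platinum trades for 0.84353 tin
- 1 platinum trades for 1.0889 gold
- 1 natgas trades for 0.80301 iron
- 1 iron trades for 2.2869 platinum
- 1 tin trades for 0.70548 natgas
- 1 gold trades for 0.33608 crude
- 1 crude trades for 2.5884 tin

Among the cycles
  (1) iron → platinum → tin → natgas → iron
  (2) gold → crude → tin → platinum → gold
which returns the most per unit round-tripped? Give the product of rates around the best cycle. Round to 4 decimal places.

(1) 2.2869 × 0.84353 × 0.70548 × 0.80301 = 1.09283
(2) 0.33608 × 2.5884 × 1.2789 × 1.0889 = 1.21143
Highest is cycle (2) at 1.2114 (>1, arbitrage).

1.2114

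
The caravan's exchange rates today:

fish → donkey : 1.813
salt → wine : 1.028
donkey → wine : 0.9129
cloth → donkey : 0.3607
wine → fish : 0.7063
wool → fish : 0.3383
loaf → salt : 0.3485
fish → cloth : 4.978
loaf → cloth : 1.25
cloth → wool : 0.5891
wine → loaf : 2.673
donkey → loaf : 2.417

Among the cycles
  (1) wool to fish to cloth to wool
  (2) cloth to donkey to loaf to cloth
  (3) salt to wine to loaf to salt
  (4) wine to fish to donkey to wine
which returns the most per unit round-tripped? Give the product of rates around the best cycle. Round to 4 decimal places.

1.1690

(1) 0.3383 × 4.978 × 0.5891 = 0.99208
(2) 0.3607 × 2.417 × 1.25 = 1.08976
(3) 1.028 × 2.673 × 0.3485 = 0.95762
(4) 0.7063 × 1.813 × 0.9129 = 1.16899
Highest is cycle (4) at 1.1690 (>1, arbitrage).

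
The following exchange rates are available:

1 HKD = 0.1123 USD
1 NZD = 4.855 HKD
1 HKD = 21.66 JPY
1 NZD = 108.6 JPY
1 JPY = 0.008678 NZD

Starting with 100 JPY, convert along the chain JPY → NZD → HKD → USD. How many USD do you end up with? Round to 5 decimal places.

0.47314

100 JPY × 0.008678 = 0.8678 NZD
0.8678 NZD × 4.855 = 4.213169 HKD
4.213169 HKD × 0.1123 = 0.4731388787 USD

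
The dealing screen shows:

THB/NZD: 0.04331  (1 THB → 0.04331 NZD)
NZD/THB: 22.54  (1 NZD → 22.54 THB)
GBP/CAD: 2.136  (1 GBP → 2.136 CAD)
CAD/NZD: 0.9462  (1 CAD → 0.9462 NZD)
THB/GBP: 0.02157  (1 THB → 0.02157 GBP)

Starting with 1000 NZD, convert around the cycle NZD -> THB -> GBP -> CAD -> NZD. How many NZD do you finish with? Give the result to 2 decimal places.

982.63

1000 NZD × 22.54 = 22540 THB
22540 THB × 0.02157 = 486.1878 GBP
486.1878 GBP × 2.136 = 1038.4971408 CAD
1038.4971408 CAD × 0.9462 = 982.62599462496 NZD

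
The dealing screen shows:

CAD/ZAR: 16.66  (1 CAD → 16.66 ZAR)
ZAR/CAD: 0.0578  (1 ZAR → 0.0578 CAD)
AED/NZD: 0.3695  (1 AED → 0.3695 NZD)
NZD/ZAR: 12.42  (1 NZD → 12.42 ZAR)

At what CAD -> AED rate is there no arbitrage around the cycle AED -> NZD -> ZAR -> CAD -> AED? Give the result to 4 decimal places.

Known legs of the cycle: 0.3695 × 12.42 × 0.0578 = 0.265255182
For no arbitrage the full-cycle product must be 1, so the missing rate is 1 / 0.265255182 ≈ 3.769955.

3.7700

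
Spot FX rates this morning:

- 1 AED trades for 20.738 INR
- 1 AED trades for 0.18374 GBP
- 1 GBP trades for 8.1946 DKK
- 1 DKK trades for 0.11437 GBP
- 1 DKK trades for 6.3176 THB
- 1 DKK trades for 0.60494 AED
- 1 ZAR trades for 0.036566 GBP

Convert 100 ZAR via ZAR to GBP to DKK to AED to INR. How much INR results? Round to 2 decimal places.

100 ZAR × 0.036566 = 3.6566 GBP
3.6566 GBP × 8.1946 = 29.96437436 DKK
29.96437436 DKK × 0.60494 = 18.1266486253384 AED
18.1266486253384 AED × 20.738 = 375.9104391922677392 INR

375.91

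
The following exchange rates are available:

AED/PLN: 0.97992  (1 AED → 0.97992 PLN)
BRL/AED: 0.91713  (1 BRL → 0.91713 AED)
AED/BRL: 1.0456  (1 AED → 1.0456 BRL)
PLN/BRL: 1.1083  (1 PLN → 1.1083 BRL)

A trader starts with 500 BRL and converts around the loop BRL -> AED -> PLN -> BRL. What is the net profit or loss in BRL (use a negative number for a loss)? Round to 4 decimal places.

500 BRL × 0.91713 = 458.565 AED
458.565 AED × 0.97992 = 449.3570148 PLN
449.3570148 PLN × 1.1083 = 498.02237950284 BRL
Net change: 498.02237950284 − 500 = -1.97762049716 BRL

-1.9776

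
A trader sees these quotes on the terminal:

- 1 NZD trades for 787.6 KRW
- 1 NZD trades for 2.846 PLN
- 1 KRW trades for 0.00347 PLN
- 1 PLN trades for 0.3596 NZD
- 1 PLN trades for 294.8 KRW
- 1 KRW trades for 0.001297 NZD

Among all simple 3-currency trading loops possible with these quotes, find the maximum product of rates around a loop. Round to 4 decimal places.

KRW→NZD→PLN→KRW: 0.001297 × 2.846 × 294.8 = 1.08818
KRW→PLN→NZD→KRW: 0.00347 × 0.3596 × 787.6 = 0.98278
Maximum is KRW→NZD→PLN→KRW at 1.0882; arbitrage exists.

1.0882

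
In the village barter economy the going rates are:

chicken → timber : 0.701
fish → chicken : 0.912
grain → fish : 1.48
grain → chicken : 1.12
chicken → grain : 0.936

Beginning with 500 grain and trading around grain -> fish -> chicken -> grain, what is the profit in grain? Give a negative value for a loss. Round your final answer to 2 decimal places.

131.69

500 grain × 1.48 = 740 fish
740 fish × 0.912 = 674.88 chicken
674.88 chicken × 0.936 = 631.68768 grain
Net change: 631.68768 − 500 = 131.68768 grain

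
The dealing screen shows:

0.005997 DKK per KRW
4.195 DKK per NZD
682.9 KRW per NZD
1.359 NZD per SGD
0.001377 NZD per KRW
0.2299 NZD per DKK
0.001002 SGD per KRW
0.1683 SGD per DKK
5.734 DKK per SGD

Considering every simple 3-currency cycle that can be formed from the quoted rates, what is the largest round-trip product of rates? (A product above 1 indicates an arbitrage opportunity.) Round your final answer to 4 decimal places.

0.9595

NZD→DKK→SGD→NZD: 4.195 × 0.1683 × 1.359 = 0.95948
NZD→KRW→DKK→NZD: 682.9 × 0.005997 × 0.2299 = 0.94152
NZD→KRW→SGD→NZD: 682.9 × 0.001002 × 1.359 = 0.92992
Maximum is NZD→DKK→SGD→NZD at 0.9595; no arbitrage — every cycle loses value.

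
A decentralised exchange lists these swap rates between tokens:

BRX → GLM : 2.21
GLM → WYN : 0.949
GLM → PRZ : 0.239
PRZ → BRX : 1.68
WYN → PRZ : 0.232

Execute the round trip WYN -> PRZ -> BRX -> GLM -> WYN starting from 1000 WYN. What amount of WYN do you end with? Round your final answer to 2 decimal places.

817.44

1000 WYN × 0.232 = 232 PRZ
232 PRZ × 1.68 = 389.76 BRX
389.76 BRX × 2.21 = 861.3696 GLM
861.3696 GLM × 0.949 = 817.4397504 WYN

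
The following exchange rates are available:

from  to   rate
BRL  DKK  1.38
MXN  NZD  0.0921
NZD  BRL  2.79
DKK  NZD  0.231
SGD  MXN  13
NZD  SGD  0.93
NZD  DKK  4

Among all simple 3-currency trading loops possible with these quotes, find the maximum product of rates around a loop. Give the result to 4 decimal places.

SGD→MXN→NZD→SGD: 13 × 0.0921 × 0.93 = 1.11349
DKK→NZD→BRL→DKK: 0.231 × 2.79 × 1.38 = 0.88940
Maximum is SGD→MXN→NZD→SGD at 1.1135; arbitrage exists.

1.1135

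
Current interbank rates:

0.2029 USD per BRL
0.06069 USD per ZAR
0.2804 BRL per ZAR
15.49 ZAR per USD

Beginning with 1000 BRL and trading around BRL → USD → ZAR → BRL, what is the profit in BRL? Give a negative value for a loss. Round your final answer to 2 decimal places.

-118.72

1000 BRL × 0.2029 = 202.9 USD
202.9 USD × 15.49 = 3142.921 ZAR
3142.921 ZAR × 0.2804 = 881.2750484 BRL
Net change: 881.2750484 − 1000 = -118.7249516 BRL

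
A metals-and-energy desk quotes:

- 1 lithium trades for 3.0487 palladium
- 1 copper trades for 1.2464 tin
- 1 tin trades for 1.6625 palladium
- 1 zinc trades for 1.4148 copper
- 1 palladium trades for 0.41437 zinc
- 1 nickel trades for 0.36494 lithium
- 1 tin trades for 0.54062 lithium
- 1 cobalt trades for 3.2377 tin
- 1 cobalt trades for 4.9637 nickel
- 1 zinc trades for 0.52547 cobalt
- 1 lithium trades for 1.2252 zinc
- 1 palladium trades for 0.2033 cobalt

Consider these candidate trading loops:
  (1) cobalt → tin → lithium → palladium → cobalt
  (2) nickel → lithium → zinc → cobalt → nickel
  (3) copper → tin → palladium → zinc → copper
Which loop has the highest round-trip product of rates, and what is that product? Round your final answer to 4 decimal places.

(1) 3.2377 × 0.54062 × 3.0487 × 0.2033 = 1.08488
(2) 0.36494 × 1.2252 × 0.52547 × 4.9637 = 1.16622
(3) 1.2464 × 1.6625 × 0.41437 × 1.4148 = 1.21479
Highest is cycle (3) at 1.2148 (>1, arbitrage).

1.2148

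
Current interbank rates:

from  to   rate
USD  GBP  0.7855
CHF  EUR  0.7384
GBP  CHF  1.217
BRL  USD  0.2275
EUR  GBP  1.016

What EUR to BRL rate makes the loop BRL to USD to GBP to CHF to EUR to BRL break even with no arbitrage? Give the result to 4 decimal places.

Known legs of the cycle: 0.2275 × 0.7855 × 1.217 × 0.7384 = 0.160586804651
For no arbitrage the full-cycle product must be 1, so the missing rate is 1 / 0.160586804651 ≈ 6.227162.

6.2272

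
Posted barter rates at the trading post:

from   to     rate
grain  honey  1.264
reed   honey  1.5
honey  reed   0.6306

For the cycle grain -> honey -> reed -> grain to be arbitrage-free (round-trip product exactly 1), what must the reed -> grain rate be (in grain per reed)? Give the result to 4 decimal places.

1.2546

Known legs of the cycle: 1.264 × 0.6306 = 0.7970784
For no arbitrage the full-cycle product must be 1, so the missing rate is 1 / 0.7970784 ≈ 1.254582.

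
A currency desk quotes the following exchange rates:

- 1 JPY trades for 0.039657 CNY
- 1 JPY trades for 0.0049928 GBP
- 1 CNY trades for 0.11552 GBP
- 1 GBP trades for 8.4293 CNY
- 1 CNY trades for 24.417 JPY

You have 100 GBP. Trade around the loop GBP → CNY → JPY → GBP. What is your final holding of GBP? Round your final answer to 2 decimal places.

102.76

100 GBP × 8.4293 = 842.93 CNY
842.93 CNY × 24.417 = 20581.82181 JPY
20581.82181 JPY × 0.0049928 = 102.760919932968 GBP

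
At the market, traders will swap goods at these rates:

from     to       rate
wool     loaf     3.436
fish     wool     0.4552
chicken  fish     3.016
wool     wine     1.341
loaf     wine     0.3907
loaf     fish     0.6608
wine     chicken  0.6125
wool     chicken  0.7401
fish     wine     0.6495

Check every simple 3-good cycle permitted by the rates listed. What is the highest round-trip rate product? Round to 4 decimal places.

1.1998

wine→chicken→fish→wine: 0.6125 × 3.016 × 0.6495 = 1.19982
fish→wool→loaf→fish: 0.4552 × 3.436 × 0.6608 = 1.03354
chicken→fish→wool→chicken: 3.016 × 0.4552 × 0.7401 = 1.01607
Maximum is wine→chicken→fish→wine at 1.1998; arbitrage exists.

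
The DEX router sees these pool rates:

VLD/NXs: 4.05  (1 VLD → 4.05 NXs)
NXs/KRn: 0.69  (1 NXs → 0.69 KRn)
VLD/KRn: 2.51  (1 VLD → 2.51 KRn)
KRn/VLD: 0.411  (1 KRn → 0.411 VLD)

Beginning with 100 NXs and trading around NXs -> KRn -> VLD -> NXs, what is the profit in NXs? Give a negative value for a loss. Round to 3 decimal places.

100 NXs × 0.69 = 69 KRn
69 KRn × 0.411 = 28.359 VLD
28.359 VLD × 4.05 = 114.85395 NXs
Net change: 114.85395 − 100 = 14.85395 NXs

14.854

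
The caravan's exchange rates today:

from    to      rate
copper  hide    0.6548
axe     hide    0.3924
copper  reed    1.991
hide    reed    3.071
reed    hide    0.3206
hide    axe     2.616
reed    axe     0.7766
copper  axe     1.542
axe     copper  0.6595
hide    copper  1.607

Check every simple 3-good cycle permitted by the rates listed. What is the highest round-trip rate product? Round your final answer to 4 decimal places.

hide→axe→copper→hide: 2.616 × 0.6595 × 0.6548 = 1.12970
hide→copper→reed→hide: 1.607 × 1.991 × 0.3206 = 1.02577
reed→axe→copper→reed: 0.7766 × 0.6595 × 1.991 = 1.01973
hide→copper→axe→hide: 1.607 × 1.542 × 0.3924 = 0.97236
hide→reed→axe→hide: 3.071 × 0.7766 × 0.3924 = 0.93585
Maximum is hide→axe→copper→hide at 1.1297; arbitrage exists.

1.1297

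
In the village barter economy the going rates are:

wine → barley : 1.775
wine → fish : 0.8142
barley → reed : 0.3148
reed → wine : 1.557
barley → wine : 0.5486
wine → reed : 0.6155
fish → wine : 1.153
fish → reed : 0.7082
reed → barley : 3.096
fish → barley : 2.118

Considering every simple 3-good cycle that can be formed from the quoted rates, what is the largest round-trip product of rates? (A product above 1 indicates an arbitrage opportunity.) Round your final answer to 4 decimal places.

wine→reed→barley→wine: 0.6155 × 3.096 × 0.5486 = 1.04541
fish→barley→wine→fish: 2.118 × 0.5486 × 0.8142 = 0.94605
fish→reed→wine→fish: 0.7082 × 1.557 × 0.8142 = 0.89779
wine→barley→reed→wine: 1.775 × 0.3148 × 1.557 = 0.87000
Maximum is wine→reed→barley→wine at 1.0454; arbitrage exists.

1.0454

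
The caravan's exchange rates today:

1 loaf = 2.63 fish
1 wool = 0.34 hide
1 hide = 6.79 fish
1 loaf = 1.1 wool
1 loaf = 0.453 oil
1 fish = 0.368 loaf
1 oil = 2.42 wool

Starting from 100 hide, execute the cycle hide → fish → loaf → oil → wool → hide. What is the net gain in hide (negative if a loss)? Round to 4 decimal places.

-6.8656

100 hide × 6.79 = 679 fish
679 fish × 0.368 = 249.872 loaf
249.872 loaf × 0.453 = 113.192016 oil
113.192016 oil × 2.42 = 273.92467872 wool
273.92467872 wool × 0.34 = 93.1343907648 hide
Net change: 93.1343907648 − 100 = -6.8656092352 hide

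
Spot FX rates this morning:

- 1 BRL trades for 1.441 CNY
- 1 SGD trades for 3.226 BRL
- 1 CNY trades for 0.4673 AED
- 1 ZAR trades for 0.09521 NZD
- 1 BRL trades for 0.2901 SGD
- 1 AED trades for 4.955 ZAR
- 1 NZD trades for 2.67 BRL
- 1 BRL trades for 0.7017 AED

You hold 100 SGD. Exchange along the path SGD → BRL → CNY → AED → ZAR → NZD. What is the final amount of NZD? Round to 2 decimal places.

100 SGD × 3.226 = 322.6 BRL
322.6 BRL × 1.441 = 464.8666 CNY
464.8666 CNY × 0.4673 = 217.23216218 AED
217.23216218 AED × 4.955 = 1076.3853636019 ZAR
1076.3853636019 ZAR × 0.09521 = 102.482650468536899 NZD

102.48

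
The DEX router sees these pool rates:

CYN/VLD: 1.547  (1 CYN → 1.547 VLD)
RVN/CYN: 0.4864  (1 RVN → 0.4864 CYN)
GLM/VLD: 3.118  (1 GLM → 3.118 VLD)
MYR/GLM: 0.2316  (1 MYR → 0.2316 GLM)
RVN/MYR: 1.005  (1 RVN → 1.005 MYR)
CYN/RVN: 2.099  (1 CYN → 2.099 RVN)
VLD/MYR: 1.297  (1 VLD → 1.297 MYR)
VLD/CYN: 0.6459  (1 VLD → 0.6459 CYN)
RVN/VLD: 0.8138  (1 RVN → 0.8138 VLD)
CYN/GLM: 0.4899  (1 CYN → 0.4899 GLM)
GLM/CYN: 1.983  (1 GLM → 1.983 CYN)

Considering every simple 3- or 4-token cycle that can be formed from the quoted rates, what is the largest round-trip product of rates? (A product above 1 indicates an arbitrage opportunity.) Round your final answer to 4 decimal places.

VLD→CYN→RVN→VLD: 0.6459 × 2.099 × 0.8138 = 1.10330
VLD→CYN→GLM→VLD: 0.6459 × 0.4899 × 3.118 = 0.98662
GLM→CYN→RVN→MYR→GLM: 1.983 × 2.099 × 1.005 × 0.2316 = 0.96881
VLD→MYR→GLM→VLD: 1.297 × 0.2316 × 3.118 = 0.93660
VLD→MYR→GLM→CYN→VLD: 1.297 × 0.2316 × 1.983 × 1.547 = 0.92149
Maximum is VLD→CYN→RVN→VLD at 1.1033; arbitrage exists.

1.1033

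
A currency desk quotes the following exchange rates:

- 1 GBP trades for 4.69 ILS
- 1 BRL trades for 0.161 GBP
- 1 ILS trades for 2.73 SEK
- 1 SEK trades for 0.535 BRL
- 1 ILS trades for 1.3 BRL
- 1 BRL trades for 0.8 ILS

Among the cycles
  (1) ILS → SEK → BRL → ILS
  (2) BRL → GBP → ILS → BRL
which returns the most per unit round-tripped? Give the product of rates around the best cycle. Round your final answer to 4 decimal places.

(1) 2.73 × 0.535 × 0.8 = 1.16844
(2) 0.161 × 4.69 × 1.3 = 0.98162
Highest is cycle (1) at 1.1684 (>1, arbitrage).

1.1684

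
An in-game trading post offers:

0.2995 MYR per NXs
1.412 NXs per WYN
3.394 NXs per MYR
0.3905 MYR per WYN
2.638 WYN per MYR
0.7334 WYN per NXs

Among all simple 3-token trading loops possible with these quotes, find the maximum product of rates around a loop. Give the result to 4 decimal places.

NXs→MYR→WYN→NXs: 0.2995 × 2.638 × 1.412 = 1.11559
NXs→WYN→MYR→NXs: 0.7334 × 0.3905 × 3.394 = 0.97202
Maximum is NXs→MYR→WYN→NXs at 1.1156; arbitrage exists.

1.1156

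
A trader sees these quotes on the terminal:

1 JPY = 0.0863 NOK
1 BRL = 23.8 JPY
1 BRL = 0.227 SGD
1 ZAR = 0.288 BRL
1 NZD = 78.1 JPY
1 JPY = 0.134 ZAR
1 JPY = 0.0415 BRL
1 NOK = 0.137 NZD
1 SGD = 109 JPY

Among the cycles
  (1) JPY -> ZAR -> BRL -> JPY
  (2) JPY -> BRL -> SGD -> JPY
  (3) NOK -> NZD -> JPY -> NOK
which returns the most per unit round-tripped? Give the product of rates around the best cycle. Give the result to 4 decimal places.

(1) 0.134 × 0.288 × 23.8 = 0.91849
(2) 0.0415 × 0.227 × 109 = 1.02683
(3) 0.137 × 78.1 × 0.0863 = 0.92338
Highest is cycle (2) at 1.0268 (>1, arbitrage).

1.0268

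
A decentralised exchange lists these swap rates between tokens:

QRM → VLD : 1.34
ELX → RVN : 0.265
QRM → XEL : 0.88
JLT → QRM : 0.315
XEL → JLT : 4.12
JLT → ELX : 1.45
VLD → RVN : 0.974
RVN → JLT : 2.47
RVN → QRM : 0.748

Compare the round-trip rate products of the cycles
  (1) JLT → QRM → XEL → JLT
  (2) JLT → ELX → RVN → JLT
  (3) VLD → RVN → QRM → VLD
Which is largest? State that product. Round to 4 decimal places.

(1) 0.315 × 0.88 × 4.12 = 1.14206
(2) 1.45 × 0.265 × 2.47 = 0.94910
(3) 0.974 × 0.748 × 1.34 = 0.97626
Highest is cycle (1) at 1.1421 (>1, arbitrage).

1.1421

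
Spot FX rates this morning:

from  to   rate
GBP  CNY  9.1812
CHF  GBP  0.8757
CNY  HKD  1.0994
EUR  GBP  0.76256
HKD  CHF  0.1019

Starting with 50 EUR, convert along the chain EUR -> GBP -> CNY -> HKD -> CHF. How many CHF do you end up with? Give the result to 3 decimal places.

39.217

50 EUR × 0.76256 = 38.128 GBP
38.128 GBP × 9.1812 = 350.0607936 CNY
350.0607936 CNY × 1.0994 = 384.85683648384 HKD
384.85683648384 HKD × 0.1019 = 39.216911637703296 CHF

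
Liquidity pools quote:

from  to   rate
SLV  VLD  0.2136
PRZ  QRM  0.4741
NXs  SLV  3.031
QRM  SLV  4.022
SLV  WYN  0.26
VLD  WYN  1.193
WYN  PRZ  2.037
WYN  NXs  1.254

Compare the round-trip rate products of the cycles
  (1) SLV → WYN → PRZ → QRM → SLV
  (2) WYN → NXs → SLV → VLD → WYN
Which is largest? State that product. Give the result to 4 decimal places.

1.0099

(1) 0.26 × 2.037 × 0.4741 × 4.022 = 1.00990
(2) 1.254 × 3.031 × 0.2136 × 1.193 = 0.96856
Highest is cycle (1) at 1.0099 (>1, arbitrage).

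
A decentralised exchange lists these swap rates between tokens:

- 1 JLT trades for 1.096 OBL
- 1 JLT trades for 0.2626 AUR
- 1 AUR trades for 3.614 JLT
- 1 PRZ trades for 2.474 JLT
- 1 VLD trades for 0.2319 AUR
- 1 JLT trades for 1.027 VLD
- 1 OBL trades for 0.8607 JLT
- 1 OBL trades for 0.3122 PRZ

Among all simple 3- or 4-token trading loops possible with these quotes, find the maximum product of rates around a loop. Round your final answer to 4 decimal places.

0.8607

VLD→AUR→JLT→VLD: 0.2319 × 3.614 × 1.027 = 0.86071
PRZ→JLT→OBL→PRZ: 2.474 × 1.096 × 0.3122 = 0.84653
Maximum is VLD→AUR→JLT→VLD at 0.8607; no arbitrage — every cycle loses value.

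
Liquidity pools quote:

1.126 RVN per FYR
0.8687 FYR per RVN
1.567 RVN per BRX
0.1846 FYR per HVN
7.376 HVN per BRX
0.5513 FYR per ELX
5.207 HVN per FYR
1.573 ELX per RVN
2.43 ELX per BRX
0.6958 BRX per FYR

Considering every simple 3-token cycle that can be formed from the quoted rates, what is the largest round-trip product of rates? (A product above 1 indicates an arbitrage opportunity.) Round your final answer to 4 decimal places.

RVN→ELX→FYR→RVN: 1.573 × 0.5513 × 1.126 = 0.97646
FYR→BRX→HVN→FYR: 0.6958 × 7.376 × 0.1846 = 0.94741
RVN→FYR→BRX→RVN: 0.8687 × 0.6958 × 1.567 = 0.94716
FYR→BRX→ELX→FYR: 0.6958 × 2.43 × 0.5513 = 0.93213
Maximum is RVN→ELX→FYR→RVN at 0.9765; no arbitrage — every cycle loses value.

0.9765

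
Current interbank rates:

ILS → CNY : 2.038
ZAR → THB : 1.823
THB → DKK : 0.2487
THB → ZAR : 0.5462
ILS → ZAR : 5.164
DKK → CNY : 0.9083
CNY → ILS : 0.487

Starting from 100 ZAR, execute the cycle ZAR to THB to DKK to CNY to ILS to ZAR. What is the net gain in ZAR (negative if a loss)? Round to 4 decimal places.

100 ZAR × 1.823 = 182.3 THB
182.3 THB × 0.2487 = 45.33801 DKK
45.33801 DKK × 0.9083 = 41.180514483 CNY
41.180514483 CNY × 0.487 = 20.054910553221 ILS
20.054910553221 ILS × 5.164 = 103.563558096833244 ZAR
Net change: 103.563558096833244 − 100 = 3.563558096833244 ZAR

3.5636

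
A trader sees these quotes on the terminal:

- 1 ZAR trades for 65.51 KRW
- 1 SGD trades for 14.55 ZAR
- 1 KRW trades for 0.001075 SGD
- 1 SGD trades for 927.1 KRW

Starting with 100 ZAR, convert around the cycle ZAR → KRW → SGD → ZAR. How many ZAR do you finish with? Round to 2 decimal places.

102.47

100 ZAR × 65.51 = 6551 KRW
6551 KRW × 0.001075 = 7.042325 SGD
7.042325 SGD × 14.55 = 102.46582875 ZAR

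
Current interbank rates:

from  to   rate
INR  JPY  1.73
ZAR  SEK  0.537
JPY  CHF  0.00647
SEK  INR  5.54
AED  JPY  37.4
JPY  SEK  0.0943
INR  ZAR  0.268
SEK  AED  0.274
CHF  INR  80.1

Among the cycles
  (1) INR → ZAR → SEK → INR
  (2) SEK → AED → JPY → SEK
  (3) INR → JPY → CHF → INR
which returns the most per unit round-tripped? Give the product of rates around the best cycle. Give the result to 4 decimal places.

0.9663

(1) 0.268 × 0.537 × 5.54 = 0.79729
(2) 0.274 × 37.4 × 0.0943 = 0.96635
(3) 1.73 × 0.00647 × 80.1 = 0.89657
Highest is cycle (2) at 0.9663 (≤1, no arbitrage).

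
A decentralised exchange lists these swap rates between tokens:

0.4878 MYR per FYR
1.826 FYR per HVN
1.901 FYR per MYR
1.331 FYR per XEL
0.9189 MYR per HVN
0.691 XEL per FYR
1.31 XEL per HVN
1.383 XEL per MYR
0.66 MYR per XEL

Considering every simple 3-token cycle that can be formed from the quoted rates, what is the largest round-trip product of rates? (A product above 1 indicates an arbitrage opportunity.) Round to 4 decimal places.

0.8979

XEL→FYR→MYR→XEL: 1.331 × 0.4878 × 1.383 = 0.89793
XEL→MYR→FYR→XEL: 0.66 × 1.901 × 0.691 = 0.86697
Maximum is XEL→FYR→MYR→XEL at 0.8979; no arbitrage — every cycle loses value.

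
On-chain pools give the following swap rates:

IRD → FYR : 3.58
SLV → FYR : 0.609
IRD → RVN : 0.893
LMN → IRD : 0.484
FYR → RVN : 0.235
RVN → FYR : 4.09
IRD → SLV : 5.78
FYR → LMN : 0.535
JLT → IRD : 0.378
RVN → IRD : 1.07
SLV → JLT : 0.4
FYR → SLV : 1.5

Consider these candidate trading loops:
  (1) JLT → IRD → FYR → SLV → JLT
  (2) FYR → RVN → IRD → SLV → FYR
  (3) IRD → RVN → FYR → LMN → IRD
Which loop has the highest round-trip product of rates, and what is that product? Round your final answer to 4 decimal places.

(1) 0.378 × 3.58 × 1.5 × 0.4 = 0.81194
(2) 0.235 × 1.07 × 5.78 × 0.609 = 0.88511
(3) 0.893 × 4.09 × 0.535 × 0.484 = 0.94574
Highest is cycle (3) at 0.9457 (≤1, no arbitrage).

0.9457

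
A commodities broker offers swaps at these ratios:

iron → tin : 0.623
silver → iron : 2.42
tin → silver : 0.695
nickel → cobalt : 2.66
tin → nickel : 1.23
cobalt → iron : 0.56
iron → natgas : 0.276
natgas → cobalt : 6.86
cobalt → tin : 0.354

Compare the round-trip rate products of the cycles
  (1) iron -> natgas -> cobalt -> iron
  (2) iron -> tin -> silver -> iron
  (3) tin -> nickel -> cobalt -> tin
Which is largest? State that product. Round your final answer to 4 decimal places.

1.1582

(1) 0.276 × 6.86 × 0.56 = 1.06028
(2) 0.623 × 0.695 × 2.42 = 1.04782
(3) 1.23 × 2.66 × 0.354 = 1.15822
Highest is cycle (3) at 1.1582 (>1, arbitrage).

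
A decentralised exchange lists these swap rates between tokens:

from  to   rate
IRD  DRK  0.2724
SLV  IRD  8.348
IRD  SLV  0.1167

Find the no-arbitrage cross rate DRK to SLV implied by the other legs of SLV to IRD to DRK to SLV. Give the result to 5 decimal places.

0.43975

Known legs of the cycle: 8.348 × 0.2724 = 2.2739952
For no arbitrage the full-cycle product must be 1, so the missing rate is 1 / 2.2739952 ≈ 0.4397547.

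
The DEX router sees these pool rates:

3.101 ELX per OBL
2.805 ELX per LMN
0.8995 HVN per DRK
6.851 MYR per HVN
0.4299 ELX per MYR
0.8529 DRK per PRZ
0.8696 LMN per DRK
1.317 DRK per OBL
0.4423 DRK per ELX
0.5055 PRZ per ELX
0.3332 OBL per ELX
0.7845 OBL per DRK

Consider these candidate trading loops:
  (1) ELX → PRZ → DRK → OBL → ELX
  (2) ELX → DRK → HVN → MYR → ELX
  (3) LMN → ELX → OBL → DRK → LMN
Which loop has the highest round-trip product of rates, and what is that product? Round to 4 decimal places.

1.1718

(1) 0.5055 × 0.8529 × 0.7845 × 3.101 = 1.04885
(2) 0.4423 × 0.8995 × 6.851 × 0.4299 = 1.17176
(3) 2.805 × 0.3332 × 1.317 × 0.8696 = 1.07039
Highest is cycle (2) at 1.1718 (>1, arbitrage).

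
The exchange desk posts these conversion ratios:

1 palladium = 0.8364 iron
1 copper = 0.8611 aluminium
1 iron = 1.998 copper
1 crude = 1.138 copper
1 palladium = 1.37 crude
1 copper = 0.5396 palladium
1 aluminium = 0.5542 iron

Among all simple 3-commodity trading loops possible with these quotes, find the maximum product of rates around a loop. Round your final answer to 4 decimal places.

0.9535

copper→aluminium→iron→copper: 0.8611 × 0.5542 × 1.998 = 0.95349
copper→palladium→iron→copper: 0.5396 × 0.8364 × 1.998 = 0.90174
copper→palladium→crude→copper: 0.5396 × 1.37 × 1.138 = 0.84127
Maximum is copper→aluminium→iron→copper at 0.9535; no arbitrage — every cycle loses value.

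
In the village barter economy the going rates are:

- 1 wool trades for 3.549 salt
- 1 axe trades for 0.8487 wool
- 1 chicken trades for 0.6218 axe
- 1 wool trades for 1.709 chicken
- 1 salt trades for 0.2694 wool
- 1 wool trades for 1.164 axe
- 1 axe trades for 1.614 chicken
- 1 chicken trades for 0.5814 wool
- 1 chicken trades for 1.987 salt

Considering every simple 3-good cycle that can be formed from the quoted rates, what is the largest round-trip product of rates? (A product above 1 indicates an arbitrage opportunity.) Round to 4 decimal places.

1.0923

axe→chicken→wool→axe: 1.614 × 0.5814 × 1.164 = 1.09227
wool→chicken→salt→wool: 1.709 × 1.987 × 0.2694 = 0.91482
axe→wool→chicken→axe: 0.8487 × 1.709 × 0.6218 = 0.90188
Maximum is axe→chicken→wool→axe at 1.0923; arbitrage exists.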